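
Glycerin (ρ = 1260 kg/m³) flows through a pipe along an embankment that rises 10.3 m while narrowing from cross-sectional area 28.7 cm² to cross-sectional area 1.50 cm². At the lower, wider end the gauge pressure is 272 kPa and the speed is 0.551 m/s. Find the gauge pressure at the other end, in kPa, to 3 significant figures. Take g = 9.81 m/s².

74.9 kPa

By continuity, v₂ = v₁·A₁/A₂ = 0.551·(28.7/1.50) = 10.5 m/s.
Bernoulli: P₁ + ½ρv₁² + ρg h₁ = P₂ + ½ρv₂² + ρg h₂, so P₂ = P₁ + ½ρ(v₁² − v₂²) − ρg(h₂ − h₁).
P₂ = 272000 + ½·1260·(0.551² − 10.5²) − 1260·9.81·(+10.3) = 272000 + (-69800) − (127000) = 74900 Pa.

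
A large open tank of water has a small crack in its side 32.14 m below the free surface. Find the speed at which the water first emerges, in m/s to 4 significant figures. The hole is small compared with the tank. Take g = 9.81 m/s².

Bernoulli from surface to hole (P equal, v_surface ≈ 0): v = √(2gh) = √(2×9.81×32.14) = 25.11 m/s.

25.11 m/s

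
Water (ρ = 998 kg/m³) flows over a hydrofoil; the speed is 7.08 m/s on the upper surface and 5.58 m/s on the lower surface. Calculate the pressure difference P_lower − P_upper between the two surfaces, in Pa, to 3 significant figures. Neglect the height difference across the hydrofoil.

ΔP ≈ 9480 Pa

With negligible Δh, P + ½ρv² is constant, so P_low − P_up = ½ρ(v_up² − v_low²).
ΔP = ½·998·(7.08² − 5.58²) = 9480 Pa.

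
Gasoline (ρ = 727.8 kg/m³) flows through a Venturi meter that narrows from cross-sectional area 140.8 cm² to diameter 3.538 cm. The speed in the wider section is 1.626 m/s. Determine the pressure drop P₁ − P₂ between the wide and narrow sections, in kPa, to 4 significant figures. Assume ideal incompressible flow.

ΔP ≈ 196.4 kPa

Continuity gives A₁v₁ = A₂v₂, so v₂ = (140.8 cm²)/(9.831 cm²) × 1.626 m/s = 23.29 m/s.
The pipe is horizontal, so Bernoulli reduces to P₁ + ½ρv₁² = P₂ + ½ρv₂².
P₁ − P₂ = ½·727.8·(23.29² − 1.626²) = ½·727.8·539.7 = 196400 Pa.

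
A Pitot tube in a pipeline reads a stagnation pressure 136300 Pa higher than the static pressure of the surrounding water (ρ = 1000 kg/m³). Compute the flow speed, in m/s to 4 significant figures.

v ≈ 16.51 m/s

Bernoulli between the free stream and the stagnation point: ½ρv² = P_stag − P_static.
v = √(2ΔP/ρ) = √(2·136300/1000) = 16.51 m/s.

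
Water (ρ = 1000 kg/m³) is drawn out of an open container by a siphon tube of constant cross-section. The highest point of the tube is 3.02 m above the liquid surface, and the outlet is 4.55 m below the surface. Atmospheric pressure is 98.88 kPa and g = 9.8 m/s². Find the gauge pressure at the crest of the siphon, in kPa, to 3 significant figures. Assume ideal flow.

Bernoulli surface→outlet gives ½v² = g·h_out, so v = √(2·9.8·4.55) = 9.44 m/s.
With constant cross-section the crest speed equals v; applying Bernoulli from the surface up to the crest, P_top = P_atm − ½ρv² − ρg·h_top.
P_top = 98880 − ½·1000·9.44² − 1000·9.8·3.02 = 24700 Pa. So P_gauge = P_top − P_atm = -74200 Pa.

P_gauge ≈ -74.2 kPa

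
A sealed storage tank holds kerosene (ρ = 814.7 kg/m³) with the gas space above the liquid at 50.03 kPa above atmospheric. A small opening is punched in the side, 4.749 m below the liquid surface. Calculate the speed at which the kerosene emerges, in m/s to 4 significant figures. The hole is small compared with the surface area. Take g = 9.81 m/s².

14.70 m/s

Take point 1 at the surface (v₁ ≈ 0) and point 2 at the hole (at atmospheric pressure). Bernoulli: P₁ + ρg h = P_atm + ½ρv₂².
With P₁ − P_atm = 50030 Pa, v₂ = √(2gh + 2ΔP/ρ) = √(2·9.81·4.749 + 2·50030/814.7) = 14.70 m/s.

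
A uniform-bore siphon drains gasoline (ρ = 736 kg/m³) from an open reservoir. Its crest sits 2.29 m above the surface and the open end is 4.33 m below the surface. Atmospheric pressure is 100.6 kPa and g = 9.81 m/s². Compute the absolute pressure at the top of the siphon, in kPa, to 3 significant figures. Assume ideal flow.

Bernoulli surface→outlet gives ½v² = g·h_out, so v = √(2·9.81·4.33) = 9.22 m/s.
Continuity keeps v the same throughout the tube; from surface to crest, P_atm + 0 = P_top + ½ρv² + ρg·h_top.
P_top = 100600 − ½·736·9.22² − 736·9.81·2.29 = 52800 Pa.

P_top ≈ 52.8 kPa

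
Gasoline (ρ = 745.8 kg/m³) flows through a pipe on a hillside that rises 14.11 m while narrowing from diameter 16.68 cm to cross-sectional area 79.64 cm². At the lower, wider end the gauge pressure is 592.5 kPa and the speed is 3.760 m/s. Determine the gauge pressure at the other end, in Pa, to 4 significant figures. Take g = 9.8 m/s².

P₂ ≈ 455000 Pa

Mass conservation (A₁v₁ = A₂v₂) gives v₂ = 3.760 × 218.5/79.64 = 10.32 m/s.
Energy conservation along the streamline gives P₂ = P₁ − ½ρ(v₂² − v₁²) − ρg(h₂ − h₁).
P₂ = 592500 + ½·745.8·(3.760² − 10.32²) − 745.8·9.8·(+14.11) = 592500 + (-34420) − (103100) = 455000 Pa.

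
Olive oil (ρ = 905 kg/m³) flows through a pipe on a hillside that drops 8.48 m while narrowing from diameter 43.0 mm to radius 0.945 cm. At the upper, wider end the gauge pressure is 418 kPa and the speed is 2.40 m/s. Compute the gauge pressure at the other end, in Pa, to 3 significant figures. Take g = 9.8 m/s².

P₂ ≈ 426000 Pa

By continuity, v₂ = v₁·A₁/A₂ = 2.40·(14.5/2.81) = 12.4 m/s.
Bernoulli: P₁ + ½ρv₁² + ρg h₁ = P₂ + ½ρv₂² + ρg h₂, so P₂ = P₁ + ½ρ(v₁² − v₂²) − ρg(h₂ − h₁).
P₂ = 418000 + ½·905·(2.40² − 12.4²) − 905·9.8·(−8.48) = 418000 + (-67200) − (-75200) = 426000 Pa.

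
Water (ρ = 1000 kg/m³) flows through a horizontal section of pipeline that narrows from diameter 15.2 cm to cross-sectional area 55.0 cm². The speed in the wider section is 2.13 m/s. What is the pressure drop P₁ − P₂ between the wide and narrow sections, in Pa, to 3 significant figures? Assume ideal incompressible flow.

The volume flow rate is constant, so v₂ = (A₁/A₂)v₁ = (181/55.0)·2.13 = 7.03 m/s.
With no height change, Bernoulli's equation is P₁ + ½ρv₁² = P₂ + ½ρv₂².
P₁ − P₂ = ½·1000·(7.03² − 2.13²) = ½·1000·44.8 = 22400 Pa.

ΔP = 22400 Pa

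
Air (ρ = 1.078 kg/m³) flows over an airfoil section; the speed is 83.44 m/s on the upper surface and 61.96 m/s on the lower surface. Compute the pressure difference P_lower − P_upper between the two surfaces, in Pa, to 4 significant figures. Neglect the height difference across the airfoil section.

1683 Pa

The pressure is lower where the speed is higher: ΔP = ½ρ(v_up² − v_low²).
ΔP = ½·1.078·(83.44² − 61.96²) = 1683 Pa.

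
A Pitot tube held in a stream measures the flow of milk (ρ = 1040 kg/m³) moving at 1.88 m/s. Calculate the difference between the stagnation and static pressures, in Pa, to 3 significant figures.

Bernoulli between the free stream and the stagnation point: ½ρv² = P_stag − P_static.
ΔP = ½·1040·1.88² = 1840 Pa.

ΔP ≈ 1840 Pa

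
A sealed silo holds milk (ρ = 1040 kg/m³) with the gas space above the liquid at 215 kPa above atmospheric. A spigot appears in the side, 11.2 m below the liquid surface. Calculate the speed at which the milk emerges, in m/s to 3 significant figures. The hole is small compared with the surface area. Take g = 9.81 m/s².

Take point 1 at the surface (v₁ ≈ 0) and point 2 at the hole (at atmospheric pressure). Bernoulli: P₁ + ρg h = P_atm + ½ρv₂².
With P₁ − P_atm = 215000 Pa, v₂ = √(2gh + 2ΔP/ρ) = √(2·9.81·11.2 + 2·215000/1040) = 25.2 m/s.

v ≈ 25.2 m/s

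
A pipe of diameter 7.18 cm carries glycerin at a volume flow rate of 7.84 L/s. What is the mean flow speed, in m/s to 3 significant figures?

Q = 7.84 L/s = 0.00784 m³/s.
v = Q/A = 0.00784 / 0.00405 = 1.94 m/s.

v = 1.94 m/s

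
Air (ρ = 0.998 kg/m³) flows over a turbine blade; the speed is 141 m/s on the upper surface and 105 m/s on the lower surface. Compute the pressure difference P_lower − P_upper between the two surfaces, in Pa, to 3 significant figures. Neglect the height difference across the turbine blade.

ΔP = 4420 Pa

With negligible Δh, P + ½ρv² is constant, so P_low − P_up = ½ρ(v_up² − v_low²).
ΔP = ½·0.998·(141² − 105²) = 4420 Pa.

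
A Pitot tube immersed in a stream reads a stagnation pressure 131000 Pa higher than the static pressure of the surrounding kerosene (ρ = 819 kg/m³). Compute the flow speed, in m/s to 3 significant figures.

The dynamic pressure equals the rise in static pressure at the stagnation point: ΔP = ½ρv².
v = √(2ΔP/ρ) = √(2·131000/819) = 17.9 m/s.

17.9 m/s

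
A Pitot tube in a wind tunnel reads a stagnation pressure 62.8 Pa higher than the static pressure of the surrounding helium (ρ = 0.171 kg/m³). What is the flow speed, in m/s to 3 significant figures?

The dynamic pressure equals the rise in static pressure at the stagnation point: ΔP = ½ρv².
v = √(2ΔP/ρ) = √(2·62.8/0.171) = 27.1 m/s.

v ≈ 27.1 m/s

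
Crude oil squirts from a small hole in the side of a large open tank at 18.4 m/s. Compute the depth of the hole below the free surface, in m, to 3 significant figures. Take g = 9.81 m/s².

For a small hole in a large open tank, ½v² = gh, giving h = v²/(2g).
h = 18.4²/(2·9.81) = 339/19.62 = 17.3 m.

h = 17.3 m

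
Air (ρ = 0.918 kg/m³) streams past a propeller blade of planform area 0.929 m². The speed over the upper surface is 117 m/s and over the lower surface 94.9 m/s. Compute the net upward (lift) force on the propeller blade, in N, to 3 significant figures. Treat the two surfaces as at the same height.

F = 2000 N

The faster flow above has the lower pressure; Bernoulli (same height) gives ΔP = ½ρ(v_up² − v_low²).
ΔP = ½·0.918·(117² − 94.9²) = 2150 Pa.
Lift = ΔP · A = 2150 × 0.929 = 2000 N.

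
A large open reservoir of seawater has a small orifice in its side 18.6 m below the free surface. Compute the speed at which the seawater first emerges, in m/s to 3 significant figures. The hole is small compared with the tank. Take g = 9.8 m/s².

With the surface at rest and both surface and jet at atmospheric pressure, Bernoulli gives ρg h = ½ρv², so v = √(2gh) = √(2·9.8·18.6) = 19.1 m/s.

v ≈ 19.1 m/s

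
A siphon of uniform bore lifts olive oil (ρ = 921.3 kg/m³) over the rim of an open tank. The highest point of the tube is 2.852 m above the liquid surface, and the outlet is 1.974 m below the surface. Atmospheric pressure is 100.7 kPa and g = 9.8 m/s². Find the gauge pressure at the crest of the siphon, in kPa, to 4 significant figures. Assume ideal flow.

The outlet speed comes from Torricelli: v = √(2g·1.974) = 6.220 m/s.
The bore is uniform, so the speed at the crest is the same v. Bernoulli surface→crest: P_atm = P_top + ½ρv² + ρg·h_top.
P_top = 100700 − ½·921.3·6.220² − 921.3·9.8·2.852 = 57130 Pa. So P_gauge = P_top − P_atm = -43570 Pa.

P_gauge ≈ -43.57 kPa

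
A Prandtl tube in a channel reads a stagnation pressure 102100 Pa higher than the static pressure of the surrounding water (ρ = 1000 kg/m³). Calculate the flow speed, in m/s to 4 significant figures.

v ≈ 14.29 m/s

At the stagnation point the flow is brought to rest, so Bernoulli gives P_stag − P_static = ½ρv².
v = √(2ΔP/ρ) = √(2·102100/1000) = 14.29 m/s.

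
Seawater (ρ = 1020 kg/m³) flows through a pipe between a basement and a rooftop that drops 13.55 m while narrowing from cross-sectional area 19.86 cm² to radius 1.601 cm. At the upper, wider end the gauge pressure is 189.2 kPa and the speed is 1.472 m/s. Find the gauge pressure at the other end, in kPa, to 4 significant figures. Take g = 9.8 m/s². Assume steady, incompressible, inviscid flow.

Mass conservation (A₁v₁ = A₂v₂) gives v₂ = 1.472 × 19.86/8.053 = 3.630 m/s.
Bernoulli: P₁ + ½ρv₁² + ρg h₁ = P₂ + ½ρv₂² + ρg h₂, so P₂ = P₁ + ½ρ(v₁² − v₂²) − ρg(h₂ − h₁).
P₂ = 189200 + ½·1020·(1.472² − 3.630²) − 1020·9.8·(−13.55) = 189200 + (-5617) − (-135400) = 319000 Pa.

319.0 kPa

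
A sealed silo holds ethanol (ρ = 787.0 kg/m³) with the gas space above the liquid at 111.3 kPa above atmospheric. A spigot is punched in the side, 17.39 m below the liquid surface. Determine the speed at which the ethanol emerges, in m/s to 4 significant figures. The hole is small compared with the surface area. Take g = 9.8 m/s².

Take point 1 at the surface (v₁ ≈ 0) and point 2 at the hole (at atmospheric pressure). Bernoulli: P₁ + ρg h = P_atm + ½ρv₂².
With P₁ − P_atm = 111300 Pa, v₂ = √(2gh + 2ΔP/ρ) = √(2·9.8·17.39 + 2·111300/787.0) = 24.97 m/s.

24.97 m/s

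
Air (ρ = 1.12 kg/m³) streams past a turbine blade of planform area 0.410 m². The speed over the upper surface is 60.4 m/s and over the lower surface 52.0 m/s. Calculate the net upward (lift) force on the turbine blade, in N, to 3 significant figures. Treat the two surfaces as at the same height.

The faster flow above has the lower pressure; Bernoulli (same height) gives ΔP = ½ρ(v_up² − v_low²).
ΔP = ½·1.12·(60.4² − 52.0²) = 529 Pa.
Lift = ΔP · A = 529 × 0.410 = 217 N.

F = 217 N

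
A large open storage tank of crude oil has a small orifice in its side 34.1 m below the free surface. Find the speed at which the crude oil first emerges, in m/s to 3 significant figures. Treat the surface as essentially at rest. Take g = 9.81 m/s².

The surface is effectively still and both ends are open, so ½v² = gh and v = √(2·9.81·34.1) = 25.9 m/s.

v ≈ 25.9 m/s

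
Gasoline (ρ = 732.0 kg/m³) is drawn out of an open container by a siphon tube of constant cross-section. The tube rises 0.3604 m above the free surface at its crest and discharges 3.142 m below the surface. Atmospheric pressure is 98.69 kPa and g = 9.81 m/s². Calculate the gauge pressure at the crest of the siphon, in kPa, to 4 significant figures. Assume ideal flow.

P_gauge = -25.15 kPa

Bernoulli surface→outlet gives ½v² = g·h_out, so v = √(2·9.81·3.142) = 7.851 m/s.
The bore is uniform, so the speed at the crest is the same v. Bernoulli surface→crest: P_atm = P_top + ½ρv² + ρg·h_top.
P_top = 98690 − ½·732.0·7.851² − 732.0·9.81·0.3604 = 73540 Pa. So P_gauge = P_top − P_atm = -25150 Pa.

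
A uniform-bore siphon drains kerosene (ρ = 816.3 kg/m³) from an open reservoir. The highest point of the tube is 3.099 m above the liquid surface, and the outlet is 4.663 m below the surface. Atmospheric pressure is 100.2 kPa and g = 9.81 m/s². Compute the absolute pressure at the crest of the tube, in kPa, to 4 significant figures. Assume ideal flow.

P_top ≈ 38.04 kPa

From the surface to the outlet (both open to atmosphere, surface at rest): v = √(2g·h_out) = √(2·9.81·4.663) = 9.565 m/s.
Continuity keeps v the same throughout the tube; from surface to crest, P_atm + 0 = P_top + ½ρv² + ρg·h_top.
P_top = 100200 − ½·816.3·9.565² − 816.3·9.81·3.099 = 38040 Pa.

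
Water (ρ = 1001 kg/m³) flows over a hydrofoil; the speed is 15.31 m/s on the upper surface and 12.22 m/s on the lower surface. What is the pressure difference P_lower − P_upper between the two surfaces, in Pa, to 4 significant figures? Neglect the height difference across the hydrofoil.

With negligible Δh, P + ½ρv² is constant, so P_low − P_up = ½ρ(v_up² − v_low²).
ΔP = ½·1001·(15.31² − 12.22²) = 42580 Pa.

ΔP = 42580 Pa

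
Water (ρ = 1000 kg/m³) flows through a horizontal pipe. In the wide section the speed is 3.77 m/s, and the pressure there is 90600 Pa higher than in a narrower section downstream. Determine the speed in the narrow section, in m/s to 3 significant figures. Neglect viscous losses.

14.0 m/s

With h₁ = h₂, rearranging Bernoulli gives v₂ = √(v₁² + 2ΔP/ρ).
v₂ = √(3.77² + 2·90600/1000) = √(14.2 + 181) = 14.0 m/s.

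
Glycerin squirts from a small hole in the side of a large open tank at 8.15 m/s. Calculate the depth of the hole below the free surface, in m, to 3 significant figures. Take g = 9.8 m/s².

h ≈ 3.39 m

For a small hole in a large open tank, ½v² = gh, giving h = v²/(2g).
h = 8.15²/(2·9.8) = 66.4/19.60 = 3.39 m.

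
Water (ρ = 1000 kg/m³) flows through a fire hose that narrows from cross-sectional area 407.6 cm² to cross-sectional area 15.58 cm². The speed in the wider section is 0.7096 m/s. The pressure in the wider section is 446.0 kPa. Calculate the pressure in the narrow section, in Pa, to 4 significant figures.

By continuity, v₂ = v₁·A₁/A₂ = 0.7096·(407.6/15.58) = 18.56 m/s.
Bernoulli (h₁ = h₂): P₁ − P₂ = ½ρ(v₂² − v₁²).
P₂ = P₁ − ½ρ(v₂² − v₁²) = 446000 − ½·1000·(18.56² − 0.7096²) = 446000 − 172100 = 273900 Pa.

273900 Pa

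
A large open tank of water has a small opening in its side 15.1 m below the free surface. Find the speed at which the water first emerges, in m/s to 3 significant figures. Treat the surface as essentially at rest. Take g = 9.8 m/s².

v = 17.2 m/s

Bernoulli from surface to hole (P equal, v_surface ≈ 0): v = √(2gh) = √(2×9.8×15.1) = 17.2 m/s.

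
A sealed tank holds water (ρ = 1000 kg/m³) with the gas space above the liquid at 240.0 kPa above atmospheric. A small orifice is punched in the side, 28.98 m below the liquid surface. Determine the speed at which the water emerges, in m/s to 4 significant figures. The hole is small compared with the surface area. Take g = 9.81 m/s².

Take point 1 at the surface (v₁ ≈ 0) and point 2 at the hole (at atmospheric pressure). Bernoulli: P₁ + ρg h = P_atm + ½ρv₂².
With P₁ − P_atm = 240000 Pa, v₂ = √(2gh + 2ΔP/ρ) = √(2·9.81·28.98 + 2·240000/1000) = 32.38 m/s.

v = 32.38 m/s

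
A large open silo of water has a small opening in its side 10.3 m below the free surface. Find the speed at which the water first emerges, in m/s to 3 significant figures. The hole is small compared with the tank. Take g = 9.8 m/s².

v = 14.2 m/s

The surface is effectively still and both ends are open, so ½v² = gh and v = √(2·9.8·10.3) = 14.2 m/s.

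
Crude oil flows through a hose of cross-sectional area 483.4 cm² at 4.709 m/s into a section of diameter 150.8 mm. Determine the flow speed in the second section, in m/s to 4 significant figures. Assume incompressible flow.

12.75 m/s

Mass conservation (A₁v₁ = A₂v₂) gives v₂ = 4.709 × 483.4/178.6 = 12.75 m/s.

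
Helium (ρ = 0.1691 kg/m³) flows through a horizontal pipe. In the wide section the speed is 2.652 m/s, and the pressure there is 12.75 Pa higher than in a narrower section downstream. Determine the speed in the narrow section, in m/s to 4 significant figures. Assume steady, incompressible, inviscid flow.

v₂ ≈ 12.56 m/s

With h₁ = h₂, rearranging Bernoulli gives v₂ = √(v₁² + 2ΔP/ρ).
v₂ = √(2.652² + 2·12.75/0.1691) = √(7.033 + 150.8) = 12.56 m/s.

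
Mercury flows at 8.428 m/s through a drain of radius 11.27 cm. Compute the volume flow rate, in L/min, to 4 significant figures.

Q = A·v = 0.03990 m² × 8.428 m/s = 0.3363 m³/s.
Converting: 0.3363 m³/s × 60000 = 20180 L/min.

Q ≈ 20180 L/min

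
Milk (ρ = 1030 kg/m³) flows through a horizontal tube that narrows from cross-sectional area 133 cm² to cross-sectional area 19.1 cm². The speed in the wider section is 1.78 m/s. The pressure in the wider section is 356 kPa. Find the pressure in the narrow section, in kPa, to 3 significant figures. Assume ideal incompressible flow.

279 kPa

By continuity, v₂ = v₁·A₁/A₂ = 1.78·(133/19.1) = 12.4 m/s.
Bernoulli (h₁ = h₂): P₁ − P₂ = ½ρ(v₂² − v₁²).
P₂ = P₁ − ½ρ(v₂² − v₁²) = 356000 − ½·1030·(12.4² − 1.78²) = 356000 − 77500 = 279000 Pa.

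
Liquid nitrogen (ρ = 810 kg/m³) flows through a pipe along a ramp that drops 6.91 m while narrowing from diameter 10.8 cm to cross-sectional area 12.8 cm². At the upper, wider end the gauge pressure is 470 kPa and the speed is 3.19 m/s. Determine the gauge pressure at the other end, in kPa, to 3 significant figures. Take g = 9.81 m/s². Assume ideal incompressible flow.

P₂ ≈ 318 kPa

The volume flow rate is constant, so v₂ = (A₁/A₂)v₁ = (91.6/12.8)·3.19 = 22.8 m/s.
Applying Bernoulli between the two ends and solving for P₂: P₂ = P₁ + ½ρ(v₁² − v₂²) − ρgΔh.
P₂ = 470000 + ½·810·(3.19² − 22.8²) − 810·9.81·(−6.91) = 470000 + (-207000) − (-54900) = 318000 Pa.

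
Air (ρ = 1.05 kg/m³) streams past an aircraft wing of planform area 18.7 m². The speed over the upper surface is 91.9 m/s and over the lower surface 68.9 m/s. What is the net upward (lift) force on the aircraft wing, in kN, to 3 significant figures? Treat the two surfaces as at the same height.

With equal heights on the two surfaces, Bernoulli gives P_lower − P_upper = ½ρ(v_upper² − v_lower²).
ΔP = ½·1.05·(91.9² − 68.9²) = 1940 Pa.
Lift = ΔP · A = 1940 × 18.7 = 36300 N.

36.3 kN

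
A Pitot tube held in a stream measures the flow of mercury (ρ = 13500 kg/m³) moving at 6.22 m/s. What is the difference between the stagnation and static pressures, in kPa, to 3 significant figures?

261 kPa

At the stagnation point the flow is brought to rest, so Bernoulli gives P_stag − P_static = ½ρv².
ΔP = ½·13500·6.22² = 261000 Pa.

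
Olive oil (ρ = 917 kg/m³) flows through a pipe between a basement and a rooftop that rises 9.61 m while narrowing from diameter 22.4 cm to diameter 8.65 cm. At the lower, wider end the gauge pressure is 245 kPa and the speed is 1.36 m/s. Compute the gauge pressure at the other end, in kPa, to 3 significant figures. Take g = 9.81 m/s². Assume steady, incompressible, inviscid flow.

By continuity, v₂ = v₁·A₁/A₂ = 1.36·(394/58.8) = 9.12 m/s.
Energy conservation along the streamline gives P₂ = P₁ − ½ρ(v₂² − v₁²) − ρg(h₂ − h₁).
P₂ = 245000 + ½·917·(1.36² − 9.12²) − 917·9.81·(+9.61) = 245000 + (-37300) − (86400) = 121000 Pa.

121 kPa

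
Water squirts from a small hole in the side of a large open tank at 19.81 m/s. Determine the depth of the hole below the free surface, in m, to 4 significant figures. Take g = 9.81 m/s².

20.00 m

Inverting v = √(2gh) gives h = v² / 2g.
h = 19.81²/(2·9.81) = 392.4/19.62 = 20.00 m.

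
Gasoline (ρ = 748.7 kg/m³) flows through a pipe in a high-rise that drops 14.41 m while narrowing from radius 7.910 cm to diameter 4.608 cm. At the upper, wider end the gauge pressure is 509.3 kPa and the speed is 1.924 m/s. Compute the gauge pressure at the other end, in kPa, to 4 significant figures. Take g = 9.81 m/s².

Continuity gives A₁v₁ = A₂v₂, so v₂ = (196.6 cm²)/(16.68 cm²) × 1.924 m/s = 22.68 m/s.
Bernoulli: P₁ + ½ρv₁² + ρg h₁ = P₂ + ½ρv₂² + ρg h₂, so P₂ = P₁ + ½ρ(v₁² − v₂²) − ρg(h₂ − h₁).
P₂ = 509300 + ½·748.7·(1.924² − 22.68²) − 748.7·9.81·(−14.41) = 509300 + (-191100) − (-105800) = 424000 Pa.

P₂ ≈ 424.0 kPa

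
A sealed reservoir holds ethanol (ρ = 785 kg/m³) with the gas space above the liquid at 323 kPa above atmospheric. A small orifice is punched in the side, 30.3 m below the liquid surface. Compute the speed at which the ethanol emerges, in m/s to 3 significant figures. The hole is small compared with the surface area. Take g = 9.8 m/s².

Take point 1 at the surface (v₁ ≈ 0) and point 2 at the hole (at atmospheric pressure). Bernoulli: P₁ + ρg h = P_atm + ½ρv₂².
With P₁ − P_atm = 323000 Pa, v₂ = √(2gh + 2ΔP/ρ) = √(2·9.8·30.3 + 2·323000/785) = 37.6 m/s.

37.6 m/s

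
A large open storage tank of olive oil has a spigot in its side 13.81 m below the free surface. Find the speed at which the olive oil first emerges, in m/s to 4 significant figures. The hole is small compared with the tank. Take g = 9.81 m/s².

v = 16.46 m/s

With the surface at rest and both surface and jet at atmospheric pressure, Bernoulli gives ρg h = ½ρv², so v = √(2gh) = √(2·9.81·13.81) = 16.46 m/s.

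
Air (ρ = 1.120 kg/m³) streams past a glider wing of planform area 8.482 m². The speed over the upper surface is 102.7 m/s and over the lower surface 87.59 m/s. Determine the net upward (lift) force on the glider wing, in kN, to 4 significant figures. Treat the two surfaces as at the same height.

From P + ½ρv² = const at equal height, P_low − P_up = ½ρ(v_up² − v_low²).
ΔP = ½·1.120·(102.7² − 87.59²) = 1610 Pa.
Lift = ΔP · A = 1610 × 8.482 = 13660 N.

F = 13.66 kN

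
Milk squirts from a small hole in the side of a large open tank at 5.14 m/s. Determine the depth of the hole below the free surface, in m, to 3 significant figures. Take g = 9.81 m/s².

1.35 m

Inverting v = √(2gh) gives h = v² / 2g.
h = 5.14²/(2·9.81) = 26.4/19.62 = 1.35 m.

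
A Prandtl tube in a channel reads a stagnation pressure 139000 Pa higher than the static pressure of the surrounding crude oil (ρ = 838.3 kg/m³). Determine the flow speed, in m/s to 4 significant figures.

v ≈ 18.21 m/s

Bernoulli between the free stream and the stagnation point: ½ρv² = P_stag − P_static.
v = √(2ΔP/ρ) = √(2·139000/838.3) = 18.21 m/s.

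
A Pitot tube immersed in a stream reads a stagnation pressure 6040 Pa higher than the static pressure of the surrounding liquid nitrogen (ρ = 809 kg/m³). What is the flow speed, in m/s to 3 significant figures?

v ≈ 3.86 m/s

The dynamic pressure equals the rise in static pressure at the stagnation point: ΔP = ½ρv².
v = √(2ΔP/ρ) = √(2·6040/809) = 3.86 m/s.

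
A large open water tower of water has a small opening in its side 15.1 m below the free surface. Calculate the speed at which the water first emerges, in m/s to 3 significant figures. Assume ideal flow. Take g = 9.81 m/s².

v ≈ 17.2 m/s

With the surface at rest and both surface and jet at atmospheric pressure, Bernoulli gives ρg h = ½ρv², so v = √(2gh) = √(2·9.81·15.1) = 17.2 m/s.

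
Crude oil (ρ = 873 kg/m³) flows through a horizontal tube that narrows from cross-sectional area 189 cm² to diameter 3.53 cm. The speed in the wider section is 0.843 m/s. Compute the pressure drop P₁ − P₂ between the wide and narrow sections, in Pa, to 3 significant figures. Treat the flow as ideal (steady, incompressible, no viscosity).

ΔP ≈ 115000 Pa

Mass conservation (A₁v₁ = A₂v₂) gives v₂ = 0.843 × 189/9.79 = 16.3 m/s.
The pipe is horizontal, so Bernoulli reduces to P₁ + ½ρv₁² = P₂ + ½ρv₂².
P₁ − P₂ = ½·873·(16.3² − 0.843²) = ½·873·264 = 115000 Pa.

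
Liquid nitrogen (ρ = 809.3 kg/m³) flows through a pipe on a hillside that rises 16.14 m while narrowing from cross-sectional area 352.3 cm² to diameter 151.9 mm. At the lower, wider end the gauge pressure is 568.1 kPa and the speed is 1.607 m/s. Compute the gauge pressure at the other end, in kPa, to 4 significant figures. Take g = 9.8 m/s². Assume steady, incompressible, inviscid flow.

The volume flow rate is constant, so v₂ = (A₁/A₂)v₁ = (352.3/181.2)·1.607 = 3.124 m/s.
Applying Bernoulli between the two ends and solving for P₂: P₂ = P₁ + ½ρ(v₁² − v₂²) − ρgΔh.
P₂ = 568100 + ½·809.3·(1.607² − 3.124²) − 809.3·9.8·(+16.14) = 568100 + (-2904) − (128000) = 437200 Pa.

P₂ = 437.2 kPa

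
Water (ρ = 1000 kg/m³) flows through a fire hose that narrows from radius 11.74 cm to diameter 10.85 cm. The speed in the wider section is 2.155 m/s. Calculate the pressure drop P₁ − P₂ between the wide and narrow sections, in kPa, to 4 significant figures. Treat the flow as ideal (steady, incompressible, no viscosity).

ΔP ≈ 48.60 kPa

By continuity, v₂ = v₁·A₁/A₂ = 2.155·(433.0/92.46) = 10.09 m/s.
With no height change, Bernoulli's equation is P₁ + ½ρv₁² = P₂ + ½ρv₂².
P₁ − P₂ = ½·1000·(10.09² − 2.155²) = ½·1000·97.21 = 48600 Pa.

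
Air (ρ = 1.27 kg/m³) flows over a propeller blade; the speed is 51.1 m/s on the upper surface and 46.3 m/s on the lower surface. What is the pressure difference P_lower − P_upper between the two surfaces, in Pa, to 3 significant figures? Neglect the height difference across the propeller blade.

Bernoulli (same height): P_lower − P_upper = ½ρ(v_upper² − v_lower²).
ΔP = ½·1.27·(51.1² − 46.3²) = 297 Pa.

297 Pa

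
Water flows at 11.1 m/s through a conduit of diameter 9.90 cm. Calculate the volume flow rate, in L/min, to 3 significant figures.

Q ≈ 5130 L/min

Q = A·v = 0.00770 m² × 11.1 m/s = 0.0854 m³/s.
Converting: 0.0854 m³/s × 60000 = 5130 L/min.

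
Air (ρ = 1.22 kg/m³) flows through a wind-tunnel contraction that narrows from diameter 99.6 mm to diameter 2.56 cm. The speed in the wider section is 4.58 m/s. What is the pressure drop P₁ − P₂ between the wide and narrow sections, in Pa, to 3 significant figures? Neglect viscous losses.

ΔP = 2920 Pa

Continuity gives A₁v₁ = A₂v₂, so v₂ = (77.9 cm²)/(5.15 cm²) × 4.58 m/s = 69.3 m/s.
Along the horizontal streamline, P + ½ρv² is constant.
P₁ − P₂ = ½·1.22·(69.3² − 4.58²) = ½·1.22·4790 = 2920 Pa.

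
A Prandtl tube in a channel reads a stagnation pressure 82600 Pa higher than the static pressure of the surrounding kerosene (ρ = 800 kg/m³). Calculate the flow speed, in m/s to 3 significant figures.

14.4 m/s

At the stagnation point the flow is brought to rest, so Bernoulli gives P_stag − P_static = ½ρv².
v = √(2ΔP/ρ) = √(2·82600/800) = 14.4 m/s.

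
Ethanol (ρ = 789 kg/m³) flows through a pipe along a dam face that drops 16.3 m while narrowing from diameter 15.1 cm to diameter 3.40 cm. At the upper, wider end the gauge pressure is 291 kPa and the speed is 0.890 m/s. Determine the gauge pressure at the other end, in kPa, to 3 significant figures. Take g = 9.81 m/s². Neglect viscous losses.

The volume flow rate is constant, so v₂ = (A₁/A₂)v₁ = (179/9.08)·0.890 = 17.6 m/s.
Energy conservation along the streamline gives P₂ = P₁ − ½ρ(v₂² − v₁²) − ρg(h₂ − h₁).
P₂ = 291000 + ½·789·(0.890² − 17.6²) − 789·9.81·(−16.3) = 291000 + (-121000) − (-126000) = 296000 Pa.

P₂ ≈ 296 kPa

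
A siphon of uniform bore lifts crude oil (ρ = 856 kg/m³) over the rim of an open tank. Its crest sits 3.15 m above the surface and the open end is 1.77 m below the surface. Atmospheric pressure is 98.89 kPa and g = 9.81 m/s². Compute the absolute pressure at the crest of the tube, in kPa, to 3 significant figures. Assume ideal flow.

P_top ≈ 57.6 kPa

Bernoulli surface→outlet gives ½v² = g·h_out, so v = √(2·9.81·1.77) = 5.89 m/s.
With constant cross-section the crest speed equals v; applying Bernoulli from the surface up to the crest, P_top = P_atm − ½ρv² − ρg·h_top.
P_top = 98890 − ½·856·5.89² − 856·9.81·3.15 = 57600 Pa.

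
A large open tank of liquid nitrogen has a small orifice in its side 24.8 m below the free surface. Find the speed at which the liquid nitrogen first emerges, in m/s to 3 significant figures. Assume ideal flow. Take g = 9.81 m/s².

v ≈ 22.1 m/s

Torricelli's result v = √(2gh) gives v = √(2·9.81·24.8) = 22.1 m/s.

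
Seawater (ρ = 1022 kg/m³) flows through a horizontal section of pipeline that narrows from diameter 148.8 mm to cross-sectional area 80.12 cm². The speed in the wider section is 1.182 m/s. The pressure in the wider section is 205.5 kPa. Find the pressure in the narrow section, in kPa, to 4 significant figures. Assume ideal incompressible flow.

202.9 kPa

By continuity, v₂ = v₁·A₁/A₂ = 1.182·(173.9/80.12) = 2.566 m/s.
Along the horizontal streamline, P + ½ρv² is constant.
P₂ = P₁ − ½ρ(v₂² − v₁²) = 205500 − ½·1022·(2.566² − 1.182²) = 205500 − 2649 = 202900 Pa.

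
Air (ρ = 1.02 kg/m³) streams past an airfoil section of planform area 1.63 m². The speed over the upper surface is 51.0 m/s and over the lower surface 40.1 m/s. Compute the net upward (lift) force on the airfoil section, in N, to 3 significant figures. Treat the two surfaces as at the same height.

825 N

From P + ½ρv² = const at equal height, P_low − P_up = ½ρ(v_up² − v_low²).
ΔP = ½·1.02·(51.0² − 40.1²) = 506 Pa.
Lift = ΔP · A = 506 × 1.63 = 825 N.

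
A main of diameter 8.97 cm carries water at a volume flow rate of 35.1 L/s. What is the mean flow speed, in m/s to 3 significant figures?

v = 5.55 m/s

Q = 35.1 L/s = 0.0351 m³/s.
v = Q/A = 0.0351 / 0.00632 = 5.55 m/s.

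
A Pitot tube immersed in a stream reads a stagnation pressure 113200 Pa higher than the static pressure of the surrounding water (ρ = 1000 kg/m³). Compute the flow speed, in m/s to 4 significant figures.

15.05 m/s

Bernoulli between the free stream and the stagnation point: ½ρv² = P_stag − P_static.
v = √(2ΔP/ρ) = √(2·113200/1000) = 15.05 m/s.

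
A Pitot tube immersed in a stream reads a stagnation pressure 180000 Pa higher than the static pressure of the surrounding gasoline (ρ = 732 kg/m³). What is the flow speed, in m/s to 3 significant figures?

v ≈ 22.2 m/s

At the stagnation point the flow is brought to rest, so Bernoulli gives P_stag − P_static = ½ρv².
v = √(2ΔP/ρ) = √(2·180000/732) = 22.2 m/s.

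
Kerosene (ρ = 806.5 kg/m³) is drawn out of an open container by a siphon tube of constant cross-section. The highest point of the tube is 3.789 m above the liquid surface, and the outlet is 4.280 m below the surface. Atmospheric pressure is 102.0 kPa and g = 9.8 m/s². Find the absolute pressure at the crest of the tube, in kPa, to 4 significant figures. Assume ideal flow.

P_top ≈ 38.23 kPa

From the surface to the outlet (both open to atmosphere, surface at rest): v = √(2g·h_out) = √(2·9.8·4.280) = 9.159 m/s.
The bore is uniform, so the speed at the crest is the same v. Bernoulli surface→crest: P_atm = P_top + ½ρv² + ρg·h_top.
P_top = 102000 − ½·806.5·9.159² − 806.5·9.8·3.789 = 38230 Pa.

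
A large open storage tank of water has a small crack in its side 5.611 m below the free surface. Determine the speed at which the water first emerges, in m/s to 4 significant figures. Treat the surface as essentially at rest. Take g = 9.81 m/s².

v ≈ 10.49 m/s

With the surface at rest and both surface and jet at atmospheric pressure, Bernoulli gives ρg h = ½ρv², so v = √(2gh) = √(2·9.81·5.611) = 10.49 m/s.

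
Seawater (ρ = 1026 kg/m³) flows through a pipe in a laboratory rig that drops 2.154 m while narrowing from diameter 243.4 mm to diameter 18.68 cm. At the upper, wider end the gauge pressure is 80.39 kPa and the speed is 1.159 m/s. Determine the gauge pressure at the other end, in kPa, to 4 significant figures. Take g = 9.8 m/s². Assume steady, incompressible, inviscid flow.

P₂ ≈ 100.8 kPa

Continuity gives A₁v₁ = A₂v₂, so v₂ = (465.3 cm²)/(274.1 cm²) × 1.159 m/s = 1.968 m/s.
Bernoulli: P₁ + ½ρv₁² + ρg h₁ = P₂ + ½ρv₂² + ρg h₂, so P₂ = P₁ + ½ρ(v₁² − v₂²) − ρg(h₂ − h₁).
P₂ = 80390 + ½·1026·(1.159² − 1.968²) − 1026·9.8·(−2.154) = 80390 + (-1297) − (-21660) = 100800 Pa.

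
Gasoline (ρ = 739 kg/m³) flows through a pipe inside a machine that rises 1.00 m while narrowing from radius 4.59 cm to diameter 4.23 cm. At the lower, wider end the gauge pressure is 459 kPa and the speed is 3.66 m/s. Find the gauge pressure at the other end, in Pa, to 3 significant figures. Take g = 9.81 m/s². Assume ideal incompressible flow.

P₂ ≈ 347000 Pa

By continuity, v₂ = v₁·A₁/A₂ = 3.66·(66.2/14.1) = 17.2 m/s.
Applying Bernoulli between the two ends and solving for P₂: P₂ = P₁ + ½ρ(v₁² − v₂²) − ρgΔh.
P₂ = 459000 + ½·739·(3.66² − 17.2²) − 739·9.81·(+1.00) = 459000 + (-105000) − (7250) = 347000 Pa.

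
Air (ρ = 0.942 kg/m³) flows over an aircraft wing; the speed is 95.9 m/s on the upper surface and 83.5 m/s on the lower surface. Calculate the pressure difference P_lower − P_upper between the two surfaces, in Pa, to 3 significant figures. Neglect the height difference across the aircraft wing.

ΔP = 1050 Pa

Bernoulli (same height): P_lower − P_upper = ½ρ(v_upper² − v_lower²).
ΔP = ½·0.942·(95.9² − 83.5²) = 1050 Pa.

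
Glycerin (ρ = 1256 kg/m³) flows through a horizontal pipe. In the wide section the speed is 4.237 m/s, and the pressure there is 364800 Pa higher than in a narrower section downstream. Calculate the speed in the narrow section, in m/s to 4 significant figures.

v₂ = 24.47 m/s

With h₁ = h₂, rearranging Bernoulli gives v₂ = √(v₁² + 2ΔP/ρ).
v₂ = √(4.237² + 2·364800/1256) = √(17.95 + 580.9) = 24.47 m/s.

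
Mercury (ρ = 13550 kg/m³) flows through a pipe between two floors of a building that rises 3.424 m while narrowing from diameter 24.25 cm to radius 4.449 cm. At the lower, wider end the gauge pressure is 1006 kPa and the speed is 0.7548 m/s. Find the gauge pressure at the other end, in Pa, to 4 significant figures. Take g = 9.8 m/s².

Continuity gives A₁v₁ = A₂v₂, so v₂ = (461.9 cm²)/(62.18 cm²) × 0.7548 m/s = 5.606 m/s.
Energy conservation along the streamline gives P₂ = P₁ − ½ρ(v₂² − v₁²) − ρg(h₂ − h₁).
P₂ = 1006000 + ½·13550·(0.7548² − 5.606²) − 13550·9.8·(+3.424) = 1006000 + (-209100) − (454700) = 342300 Pa.

P₂ = 342300 Pa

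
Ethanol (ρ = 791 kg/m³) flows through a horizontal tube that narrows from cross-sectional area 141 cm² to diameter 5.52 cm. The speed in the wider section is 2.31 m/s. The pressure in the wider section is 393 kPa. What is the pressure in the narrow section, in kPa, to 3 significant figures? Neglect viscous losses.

322 kPa

By continuity, v₂ = v₁·A₁/A₂ = 2.31·(141/23.9) = 13.6 m/s.
With no height change, Bernoulli's equation is P₁ + ½ρv₁² = P₂ + ½ρv₂².
P₂ = P₁ − ½ρ(v₂² − v₁²) = 393000 − ½·791·(13.6² − 2.31²) = 393000 − 71200 = 322000 Pa.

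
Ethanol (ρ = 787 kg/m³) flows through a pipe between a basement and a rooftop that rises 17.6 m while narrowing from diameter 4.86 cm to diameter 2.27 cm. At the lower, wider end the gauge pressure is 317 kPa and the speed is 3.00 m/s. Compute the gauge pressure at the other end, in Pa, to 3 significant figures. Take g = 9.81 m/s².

P₂ = 110000 Pa

Continuity gives A₁v₁ = A₂v₂, so v₂ = (18.6 cm²)/(4.05 cm²) × 3.00 m/s = 13.8 m/s.
Applying Bernoulli between the two ends and solving for P₂: P₂ = P₁ + ½ρ(v₁² − v₂²) − ρgΔh.
P₂ = 317000 + ½·787·(3.00² − 13.8²) − 787·9.81·(+17.6) = 317000 + (-70900) − (136000) = 110000 Pa.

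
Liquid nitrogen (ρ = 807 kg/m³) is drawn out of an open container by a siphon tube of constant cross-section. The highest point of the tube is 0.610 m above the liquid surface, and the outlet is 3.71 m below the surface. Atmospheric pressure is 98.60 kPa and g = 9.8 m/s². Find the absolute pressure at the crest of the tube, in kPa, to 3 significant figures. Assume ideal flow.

From the surface to the outlet (both open to atmosphere, surface at rest): v = √(2g·h_out) = √(2·9.8·3.71) = 8.53 m/s.
With constant cross-section the crest speed equals v; applying Bernoulli from the surface up to the crest, P_top = P_atm − ½ρv² − ρg·h_top.
P_top = 98600 − ½·807·8.53² − 807·9.8·0.610 = 64400 Pa.

64.4 kPa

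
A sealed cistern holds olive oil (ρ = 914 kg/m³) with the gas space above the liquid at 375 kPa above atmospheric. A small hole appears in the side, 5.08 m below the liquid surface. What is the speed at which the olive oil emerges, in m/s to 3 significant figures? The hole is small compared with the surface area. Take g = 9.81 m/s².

v = 30.3 m/s

Take point 1 at the surface (v₁ ≈ 0) and point 2 at the hole (at atmospheric pressure). Bernoulli: P₁ + ρg h = P_atm + ½ρv₂².
With P₁ − P_atm = 375000 Pa, v₂ = √(2gh + 2ΔP/ρ) = √(2·9.81·5.08 + 2·375000/914) = 30.3 m/s.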